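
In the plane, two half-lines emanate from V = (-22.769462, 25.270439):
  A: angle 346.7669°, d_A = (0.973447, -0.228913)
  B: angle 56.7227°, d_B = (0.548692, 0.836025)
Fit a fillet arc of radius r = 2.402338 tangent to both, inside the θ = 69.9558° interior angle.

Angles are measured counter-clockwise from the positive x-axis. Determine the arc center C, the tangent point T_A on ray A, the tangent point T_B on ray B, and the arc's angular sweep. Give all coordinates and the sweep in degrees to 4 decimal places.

bisector direction at 21.7448° = (0.928843,0.370473)
center distance |VC| = r/sin(θ/2) = 2.402338/sin(34.9779°) = 4.190657
C = V + |VC|·bis = (-18.8770,26.8230)
T_A = V + ((C−V)·d_A)·d_A = V + 3.4337·d_A = (-19.4269,24.4844)
T_B = V + ((C−V)·d_B)·d_B = V + 3.4337·d_B = (-20.8854,28.1411)
sweep = 180° − θ = 110.0442°

center=(-18.8770,26.8230) T_A=(-19.4269,24.4844) T_B=(-20.8854,28.1411) sweep=110.0442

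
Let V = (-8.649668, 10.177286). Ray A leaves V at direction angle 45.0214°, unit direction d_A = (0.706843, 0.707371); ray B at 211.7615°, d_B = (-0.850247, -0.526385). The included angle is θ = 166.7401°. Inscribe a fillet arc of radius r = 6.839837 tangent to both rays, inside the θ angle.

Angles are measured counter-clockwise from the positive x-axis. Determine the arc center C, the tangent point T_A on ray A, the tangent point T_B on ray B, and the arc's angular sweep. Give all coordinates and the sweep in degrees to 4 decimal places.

center=(-12.9260,15.5743) T_A=(-8.0877,10.7397) T_B=(-9.3256,9.7588) sweep=13.2599

bisector direction at 128.3915° = (-0.621031,0.783786)
center distance |VC| = r/sin(θ/2) = 6.839837/sin(83.3701°) = 6.885886
C = V + |VC|·bis = (-12.9260,15.5743)
T_A = V + ((C−V)·d_A)·d_A = V + 0.7950·d_A = (-8.0877,10.7397)
T_B = V + ((C−V)·d_B)·d_B = V + 0.7950·d_B = (-9.3256,9.7588)
sweep = 180° − θ = 13.2599°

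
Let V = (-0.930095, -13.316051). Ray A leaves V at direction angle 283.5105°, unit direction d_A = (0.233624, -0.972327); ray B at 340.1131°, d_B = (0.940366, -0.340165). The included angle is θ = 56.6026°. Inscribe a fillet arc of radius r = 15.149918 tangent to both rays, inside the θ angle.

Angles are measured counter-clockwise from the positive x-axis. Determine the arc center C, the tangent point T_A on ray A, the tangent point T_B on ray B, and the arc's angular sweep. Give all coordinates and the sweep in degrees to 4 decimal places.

center=(20.3736,-37.1330) T_A=(5.6429,-40.6724) T_B=(25.5270,-22.8866) sweep=123.3974

bisector direction at 311.8118° = (0.666686,-0.745339)
center distance |VC| = r/sin(θ/2) = 15.149918/sin(28.3013°) = 31.954559
C = V + |VC|·bis = (20.3736,-37.1330)
T_A = V + ((C−V)·d_A)·d_A = V + 28.1349·d_A = (5.6429,-40.6724)
T_B = V + ((C−V)·d_B)·d_B = V + 28.1349·d_B = (25.5270,-22.8866)
sweep = 180° − θ = 123.3974°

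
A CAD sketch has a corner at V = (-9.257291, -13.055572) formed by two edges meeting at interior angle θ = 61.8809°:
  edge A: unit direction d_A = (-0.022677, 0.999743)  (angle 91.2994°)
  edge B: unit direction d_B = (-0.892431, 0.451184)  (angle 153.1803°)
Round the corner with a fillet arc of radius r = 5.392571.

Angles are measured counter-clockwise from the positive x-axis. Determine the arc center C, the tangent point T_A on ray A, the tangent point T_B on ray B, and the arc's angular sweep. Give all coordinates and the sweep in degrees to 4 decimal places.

bisector direction at 122.2398° = (-0.533465,0.845822)
center distance |VC| = r/sin(θ/2) = 5.392571/sin(30.9404°) = 10.488386
C = V + |VC|·bis = (-14.8525,-4.1843)
T_A = V + ((C−V)·d_A)·d_A = V + 8.9959·d_A = (-9.4613,-4.0620)
T_B = V + ((C−V)·d_B)·d_B = V + 8.9959·d_B = (-17.2855,-8.9968)
sweep = 180° − θ = 118.1191°

center=(-14.8525,-4.1843) T_A=(-9.4613,-4.0620) T_B=(-17.2855,-8.9968) sweep=118.1191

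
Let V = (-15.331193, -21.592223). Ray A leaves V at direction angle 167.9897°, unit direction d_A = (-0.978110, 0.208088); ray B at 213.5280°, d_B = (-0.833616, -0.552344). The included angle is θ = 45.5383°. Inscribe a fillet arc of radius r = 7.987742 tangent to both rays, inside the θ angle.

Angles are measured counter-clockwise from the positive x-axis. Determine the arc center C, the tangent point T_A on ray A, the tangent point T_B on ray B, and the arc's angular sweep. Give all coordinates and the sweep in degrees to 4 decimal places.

bisector direction at 190.7588° = (-0.982422,-0.186676)
center distance |VC| = r/sin(θ/2) = 7.987742/sin(22.7691°) = 20.639138
C = V + |VC|·bis = (-35.6075,-25.4451)
T_A = V + ((C−V)·d_A)·d_A = V + 19.0308·d_A = (-33.9454,-17.6322)
T_B = V + ((C−V)·d_B)·d_B = V + 19.0308·d_B = (-31.1955,-32.1038)
sweep = 180° − θ = 134.4617°

center=(-35.6075,-25.4451) T_A=(-33.9454,-17.6322) T_B=(-31.1955,-32.1038) sweep=134.4617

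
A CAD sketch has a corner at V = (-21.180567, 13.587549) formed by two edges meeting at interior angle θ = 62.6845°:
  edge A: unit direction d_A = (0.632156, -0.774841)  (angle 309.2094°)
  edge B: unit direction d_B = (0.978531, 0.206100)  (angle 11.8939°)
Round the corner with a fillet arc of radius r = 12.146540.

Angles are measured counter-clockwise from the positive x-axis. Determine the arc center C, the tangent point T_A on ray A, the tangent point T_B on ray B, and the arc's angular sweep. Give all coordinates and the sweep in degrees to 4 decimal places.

center=(0.8391,5.8123) T_A=(-8.5726,-1.8662) T_B=(-1.6644,17.6981) sweep=117.3155

bisector direction at 340.5516° = (0.942942,-0.332957)
center distance |VC| = r/sin(θ/2) = 12.146540/sin(31.3422°) = 23.352037
C = V + |VC|·bis = (0.8391,5.8123)
T_A = V + ((C−V)·d_A)·d_A = V + 19.9444·d_A = (-8.5726,-1.8662)
T_B = V + ((C−V)·d_B)·d_B = V + 19.9444·d_B = (-1.6644,17.6981)
sweep = 180° − θ = 117.3155°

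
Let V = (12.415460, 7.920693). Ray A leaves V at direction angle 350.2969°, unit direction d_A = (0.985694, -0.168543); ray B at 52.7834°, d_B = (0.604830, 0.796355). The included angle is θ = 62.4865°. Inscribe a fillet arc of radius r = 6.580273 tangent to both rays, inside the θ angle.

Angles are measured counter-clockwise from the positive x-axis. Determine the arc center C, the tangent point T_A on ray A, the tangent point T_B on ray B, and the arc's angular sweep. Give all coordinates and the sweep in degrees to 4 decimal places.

center=(24.2162,12.5787) T_A=(23.1071,6.0925) T_B=(18.9759,16.5586) sweep=117.5135

bisector direction at 21.5402° = (0.930161,0.367153)
center distance |VC| = r/sin(θ/2) = 6.580273/sin(31.2432°) = 12.686758
C = V + |VC|·bis = (24.2162,12.5787)
T_A = V + ((C−V)·d_A)·d_A = V + 10.8468·d_A = (23.1071,6.0925)
T_B = V + ((C−V)·d_B)·d_B = V + 10.8468·d_B = (18.9759,16.5586)
sweep = 180° − θ = 117.5135°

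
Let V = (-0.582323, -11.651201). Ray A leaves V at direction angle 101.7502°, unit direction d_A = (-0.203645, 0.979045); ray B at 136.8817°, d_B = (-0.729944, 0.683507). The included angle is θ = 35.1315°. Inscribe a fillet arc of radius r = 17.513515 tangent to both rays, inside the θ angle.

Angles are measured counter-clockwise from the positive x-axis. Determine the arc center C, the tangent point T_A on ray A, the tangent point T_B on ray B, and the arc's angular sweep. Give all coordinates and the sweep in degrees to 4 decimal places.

bisector direction at 119.3160° = (-0.489625,0.871933)
center distance |VC| = r/sin(θ/2) = 17.513515/sin(17.5658°) = 58.030194
C = V + |VC|·bis = (-28.9954,38.9472)
T_A = V + ((C−V)·d_A)·d_A = V + 55.3243·d_A = (-11.8489,42.5138)
T_B = V + ((C−V)·d_B)·d_B = V + 55.3243·d_B = (-40.9660,26.1634)
sweep = 180° − θ = 144.8685°

center=(-28.9954,38.9472) T_A=(-11.8489,42.5138) T_B=(-40.9660,26.1634) sweep=144.8685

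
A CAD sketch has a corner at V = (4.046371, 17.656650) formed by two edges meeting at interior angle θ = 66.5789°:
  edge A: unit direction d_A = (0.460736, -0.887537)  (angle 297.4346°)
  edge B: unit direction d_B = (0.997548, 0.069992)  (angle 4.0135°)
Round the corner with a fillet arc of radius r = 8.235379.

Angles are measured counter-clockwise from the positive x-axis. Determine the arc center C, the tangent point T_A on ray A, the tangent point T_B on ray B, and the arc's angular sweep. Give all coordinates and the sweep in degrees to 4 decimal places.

center=(17.1342,10.3193) T_A=(9.8250,6.5250) T_B=(16.5578,18.5345) sweep=113.4211

bisector direction at 330.7240° = (0.872275,-0.489016)
center distance |VC| = r/sin(θ/2) = 8.235379/sin(33.2895°) = 15.004273
C = V + |VC|·bis = (17.1342,10.3193)
T_A = V + ((C−V)·d_A)·d_A = V + 12.5422·d_A = (9.8250,6.5250)
T_B = V + ((C−V)·d_B)·d_B = V + 12.5422·d_B = (16.5578,18.5345)
sweep = 180° − θ = 113.4211°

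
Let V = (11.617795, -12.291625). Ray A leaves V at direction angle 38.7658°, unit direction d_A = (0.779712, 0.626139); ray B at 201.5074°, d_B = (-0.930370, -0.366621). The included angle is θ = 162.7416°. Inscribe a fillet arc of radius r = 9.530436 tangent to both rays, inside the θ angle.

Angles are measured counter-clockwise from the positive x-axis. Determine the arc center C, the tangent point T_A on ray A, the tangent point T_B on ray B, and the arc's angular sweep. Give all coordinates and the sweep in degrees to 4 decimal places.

bisector direction at 120.1366° = (-0.502063,0.864831)
center distance |VC| = r/sin(θ/2) = 9.530436/sin(81.3708°) = 9.639555
C = V + |VC|·bis = (6.7781,-3.9550)
T_A = V + ((C−V)·d_A)·d_A = V + 1.4463·d_A = (12.7455,-11.3860)
T_B = V + ((C−V)·d_B)·d_B = V + 1.4463·d_B = (10.2722,-12.8219)
sweep = 180° − θ = 17.2584°

center=(6.7781,-3.9550) T_A=(12.7455,-11.3860) T_B=(10.2722,-12.8219) sweep=17.2584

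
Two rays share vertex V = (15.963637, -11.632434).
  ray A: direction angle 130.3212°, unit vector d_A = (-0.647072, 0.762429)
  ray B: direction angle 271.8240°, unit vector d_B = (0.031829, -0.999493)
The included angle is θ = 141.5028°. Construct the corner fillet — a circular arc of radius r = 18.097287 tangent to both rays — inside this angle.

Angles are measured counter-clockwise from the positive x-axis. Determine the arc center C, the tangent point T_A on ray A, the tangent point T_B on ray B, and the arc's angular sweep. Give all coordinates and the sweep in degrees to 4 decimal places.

bisector direction at 201.0726° = (-0.933126,-0.359551)
center distance |VC| = r/sin(θ/2) = 18.097287/sin(70.7514°) = 19.168884
C = V + |VC|·bis = (-1.9233,-18.5246)
T_A = V + ((C−V)·d_A)·d_A = V + 6.3194·d_A = (11.8746,-6.8144)
T_B = V + ((C−V)·d_B)·d_B = V + 6.3194·d_B = (16.1648,-17.9486)
sweep = 180° − θ = 38.4972°

center=(-1.9233,-18.5246) T_A=(11.8746,-6.8144) T_B=(16.1648,-17.9486) sweep=38.4972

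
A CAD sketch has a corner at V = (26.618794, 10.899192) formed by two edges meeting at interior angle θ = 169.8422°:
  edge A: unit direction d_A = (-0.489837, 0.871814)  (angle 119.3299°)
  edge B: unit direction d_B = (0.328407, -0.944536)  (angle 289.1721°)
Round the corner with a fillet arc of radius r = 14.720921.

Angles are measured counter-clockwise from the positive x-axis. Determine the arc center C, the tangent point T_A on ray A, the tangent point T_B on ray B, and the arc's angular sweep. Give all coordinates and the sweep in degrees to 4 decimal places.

center=(13.1440,4.8290) T_A=(25.9779,12.0398) T_B=(27.0485,9.6634) sweep=10.1578

bisector direction at 204.2510° = (-0.911755,-0.410735)
center distance |VC| = r/sin(θ/2) = 14.720921/sin(84.9211°) = 14.778947
C = V + |VC|·bis = (13.1440,4.8290)
T_A = V + ((C−V)·d_A)·d_A = V + 1.3083·d_A = (25.9779,12.0398)
T_B = V + ((C−V)·d_B)·d_B = V + 1.3083·d_B = (27.0485,9.6634)
sweep = 180° − θ = 10.1578°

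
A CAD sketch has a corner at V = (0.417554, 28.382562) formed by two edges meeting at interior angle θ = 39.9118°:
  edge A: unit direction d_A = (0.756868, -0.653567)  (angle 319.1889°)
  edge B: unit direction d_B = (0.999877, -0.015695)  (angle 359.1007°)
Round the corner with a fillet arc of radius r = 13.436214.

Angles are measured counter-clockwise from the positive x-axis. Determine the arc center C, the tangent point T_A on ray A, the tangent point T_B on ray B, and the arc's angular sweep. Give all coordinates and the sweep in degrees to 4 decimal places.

bisector direction at 339.1448° = (0.934483,-0.356007)
center distance |VC| = r/sin(θ/2) = 13.436214/sin(19.9559°) = 39.368125
C = V + |VC|·bis = (37.2064,14.3672)
T_A = V + ((C−V)·d_A)·d_A = V + 37.0043·d_A = (28.4249,4.1978)
T_B = V + ((C−V)·d_B)·d_B = V + 37.0043·d_B = (37.4173,27.8018)
sweep = 180° − θ = 140.0882°

center=(37.2064,14.3672) T_A=(28.4249,4.1978) T_B=(37.4173,27.8018) sweep=140.0882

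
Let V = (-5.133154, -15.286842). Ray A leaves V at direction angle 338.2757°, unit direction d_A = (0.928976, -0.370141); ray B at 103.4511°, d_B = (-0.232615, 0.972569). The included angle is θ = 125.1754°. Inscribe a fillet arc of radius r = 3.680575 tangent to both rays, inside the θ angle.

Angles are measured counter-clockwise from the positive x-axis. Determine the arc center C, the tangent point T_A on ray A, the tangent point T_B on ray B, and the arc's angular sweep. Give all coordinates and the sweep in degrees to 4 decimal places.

bisector direction at 40.8634° = (0.756272,0.654258)
center distance |VC| = r/sin(θ/2) = 3.680575/sin(62.5877°) = 4.146115
C = V + |VC|·bis = (-1.9976,-12.5742)
T_A = V + ((C−V)·d_A)·d_A = V + 1.9088·d_A = (-3.3599,-15.9934)
T_B = V + ((C−V)·d_B)·d_B = V + 1.9088·d_B = (-5.5772,-13.4304)
sweep = 180° − θ = 54.8246°

center=(-1.9976,-12.5742) T_A=(-3.3599,-15.9934) T_B=(-5.5772,-13.4304) sweep=54.8246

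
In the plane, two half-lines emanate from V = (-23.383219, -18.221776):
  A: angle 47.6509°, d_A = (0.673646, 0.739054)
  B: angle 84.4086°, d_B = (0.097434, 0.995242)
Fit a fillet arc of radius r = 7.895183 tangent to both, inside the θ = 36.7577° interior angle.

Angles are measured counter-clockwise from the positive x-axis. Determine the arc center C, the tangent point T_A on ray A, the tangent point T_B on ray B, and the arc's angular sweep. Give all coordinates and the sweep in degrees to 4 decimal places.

bisector direction at 66.0298° = (0.406262,0.913757)
center distance |VC| = r/sin(θ/2) = 7.895183/sin(18.3788°) = 25.040324
C = V + |VC|·bis = (-13.2103,4.6590)
T_A = V + ((C−V)·d_A)·d_A = V + 23.7631·d_A = (-7.3753,-0.6596)
T_B = V + ((C−V)·d_B)·d_B = V + 23.7631·d_B = (-21.0679,5.4282)
sweep = 180° − θ = 143.2423°

center=(-13.2103,4.6590) T_A=(-7.3753,-0.6596) T_B=(-21.0679,5.4282) sweep=143.2423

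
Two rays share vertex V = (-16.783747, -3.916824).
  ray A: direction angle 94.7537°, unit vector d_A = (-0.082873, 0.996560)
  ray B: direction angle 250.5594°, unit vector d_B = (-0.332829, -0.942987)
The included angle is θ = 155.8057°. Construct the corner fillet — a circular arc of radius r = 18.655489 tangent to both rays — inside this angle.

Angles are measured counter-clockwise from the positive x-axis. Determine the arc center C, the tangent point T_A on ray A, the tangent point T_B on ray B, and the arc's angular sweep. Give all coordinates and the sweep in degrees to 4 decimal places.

bisector direction at 172.6565° = (-0.991798,0.127817)
center distance |VC| = r/sin(θ/2) = 18.655489/sin(77.9029°) = 19.079167
C = V + |VC|·bis = (-35.7064,-1.4782)
T_A = V + ((C−V)·d_A)·d_A = V + 3.9984·d_A = (-17.1151,0.0678)
T_B = V + ((C−V)·d_B)·d_B = V + 3.9984·d_B = (-18.1145,-7.6873)
sweep = 180° − θ = 24.1943°

center=(-35.7064,-1.4782) T_A=(-17.1151,0.0678) T_B=(-18.1145,-7.6873) sweep=24.1943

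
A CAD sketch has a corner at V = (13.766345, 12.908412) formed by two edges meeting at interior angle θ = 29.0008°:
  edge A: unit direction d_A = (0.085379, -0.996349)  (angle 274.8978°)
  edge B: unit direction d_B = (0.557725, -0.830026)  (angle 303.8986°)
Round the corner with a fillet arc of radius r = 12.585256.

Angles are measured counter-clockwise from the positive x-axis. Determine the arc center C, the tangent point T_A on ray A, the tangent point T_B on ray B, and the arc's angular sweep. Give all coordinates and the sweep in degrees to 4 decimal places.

center=(30.4604,-34.5016) T_A=(17.9211,-35.5761) T_B=(40.9064,-27.4825) sweep=150.9992

bisector direction at 289.3982° = (0.332131,-0.943233)
center distance |VC| = r/sin(θ/2) = 12.585256/sin(14.5004°) = 50.263264
C = V + |VC|·bis = (30.4604,-34.5016)
T_A = V + ((C−V)·d_A)·d_A = V + 48.6622·d_A = (17.9211,-35.5761)
T_B = V + ((C−V)·d_B)·d_B = V + 48.6622·d_B = (40.9064,-27.4825)
sweep = 180° − θ = 150.9992°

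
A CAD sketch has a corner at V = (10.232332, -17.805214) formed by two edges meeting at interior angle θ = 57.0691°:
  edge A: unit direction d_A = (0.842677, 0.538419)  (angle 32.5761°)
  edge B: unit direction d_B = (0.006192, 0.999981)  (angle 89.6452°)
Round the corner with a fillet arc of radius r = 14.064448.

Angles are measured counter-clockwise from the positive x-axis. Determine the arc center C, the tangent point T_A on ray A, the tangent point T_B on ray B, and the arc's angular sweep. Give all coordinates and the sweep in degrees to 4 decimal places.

bisector direction at 61.1106° = (0.483120,0.875554)
center distance |VC| = r/sin(θ/2) = 14.064448/sin(28.5345°) = 29.442712
C = V + |VC|·bis = (24.4567,7.9735)
T_A = V + ((C−V)·d_A)·d_A = V + 25.8663·d_A = (32.0293,-3.8783)
T_B = V + ((C−V)·d_B)·d_B = V + 25.8663·d_B = (10.3925,8.0606)
sweep = 180° − θ = 122.9309°

center=(24.4567,7.9735) T_A=(32.0293,-3.8783) T_B=(10.3925,8.0606) sweep=122.9309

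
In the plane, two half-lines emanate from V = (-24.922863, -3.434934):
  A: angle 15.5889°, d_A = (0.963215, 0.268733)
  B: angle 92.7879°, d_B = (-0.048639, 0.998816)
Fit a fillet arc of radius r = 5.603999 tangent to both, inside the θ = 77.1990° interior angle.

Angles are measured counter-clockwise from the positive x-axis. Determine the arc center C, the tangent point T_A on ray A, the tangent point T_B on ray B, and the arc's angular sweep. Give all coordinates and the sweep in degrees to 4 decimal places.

bisector direction at 54.1884° = (0.585122,0.810945)
center distance |VC| = r/sin(θ/2) = 5.603999/sin(38.5995°) = 8.982599
C = V + |VC|·bis = (-19.6669,3.8495)
T_A = V + ((C−V)·d_A)·d_A = V + 7.0201·d_A = (-18.1610,-1.5484)
T_B = V + ((C−V)·d_B)·d_B = V + 7.0201·d_B = (-25.2643,3.5769)
sweep = 180° − θ = 102.8010°

center=(-19.6669,3.8495) T_A=(-18.1610,-1.5484) T_B=(-25.2643,3.5769) sweep=102.8010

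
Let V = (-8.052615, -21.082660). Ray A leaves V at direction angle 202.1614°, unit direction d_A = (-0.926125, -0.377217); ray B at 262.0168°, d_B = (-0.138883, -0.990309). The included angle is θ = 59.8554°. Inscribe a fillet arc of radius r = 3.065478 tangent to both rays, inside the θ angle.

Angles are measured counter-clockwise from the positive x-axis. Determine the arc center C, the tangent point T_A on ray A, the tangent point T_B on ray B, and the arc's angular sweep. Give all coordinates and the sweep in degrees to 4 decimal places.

bisector direction at 232.0891° = (-0.614435,-0.788967)
center distance |VC| = r/sin(θ/2) = 3.065478/sin(29.9277°) = 6.144390
C = V + |VC|·bis = (-11.8279,-25.9304)
T_A = V + ((C−V)·d_A)·d_A = V + 5.3251·d_A = (-12.9843,-23.0914)
T_B = V + ((C−V)·d_B)·d_B = V + 5.3251·d_B = (-8.7922,-26.3561)
sweep = 180° − θ = 120.1446°

center=(-11.8279,-25.9304) T_A=(-12.9843,-23.0914) T_B=(-8.7922,-26.3561) sweep=120.1446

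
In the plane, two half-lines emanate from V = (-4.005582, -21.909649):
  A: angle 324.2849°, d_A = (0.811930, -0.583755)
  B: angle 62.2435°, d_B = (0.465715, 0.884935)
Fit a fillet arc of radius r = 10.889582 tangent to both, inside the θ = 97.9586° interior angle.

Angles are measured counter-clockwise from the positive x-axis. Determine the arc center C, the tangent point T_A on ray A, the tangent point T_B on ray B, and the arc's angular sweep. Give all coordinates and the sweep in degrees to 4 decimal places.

bisector direction at 13.2642° = (0.973322,0.229442)
center distance |VC| = r/sin(θ/2) = 10.889582/sin(48.9793°) = 14.433372
C = V + |VC|·bis = (10.0427,-18.5980)
T_A = V + ((C−V)·d_A)·d_A = V + 9.4731·d_A = (3.6859,-27.4396)
T_B = V + ((C−V)·d_B)·d_B = V + 9.4731·d_B = (0.4062,-13.5266)
sweep = 180° − θ = 82.0414°

center=(10.0427,-18.5980) T_A=(3.6859,-27.4396) T_B=(0.4062,-13.5266) sweep=82.0414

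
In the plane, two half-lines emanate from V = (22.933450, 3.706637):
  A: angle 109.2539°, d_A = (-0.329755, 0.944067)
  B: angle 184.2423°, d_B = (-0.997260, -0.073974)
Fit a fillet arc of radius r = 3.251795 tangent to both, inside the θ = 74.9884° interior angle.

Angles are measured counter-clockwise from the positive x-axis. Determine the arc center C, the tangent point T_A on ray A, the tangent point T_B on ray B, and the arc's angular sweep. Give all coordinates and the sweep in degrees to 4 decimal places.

bisector direction at 146.7481° = (-0.836268,0.548321)
center distance |VC| = r/sin(θ/2) = 3.251795/sin(37.4942°) = 5.342362
C = V + |VC|·bis = (18.4658,6.6360)
T_A = V + ((C−V)·d_A)·d_A = V + 4.2387·d_A = (21.5357,7.7083)
T_B = V + ((C−V)·d_B)·d_B = V + 4.2387·d_B = (18.7064,3.3931)
sweep = 180° − θ = 105.0116°

center=(18.4658,6.6360) T_A=(21.5357,7.7083) T_B=(18.7064,3.3931) sweep=105.0116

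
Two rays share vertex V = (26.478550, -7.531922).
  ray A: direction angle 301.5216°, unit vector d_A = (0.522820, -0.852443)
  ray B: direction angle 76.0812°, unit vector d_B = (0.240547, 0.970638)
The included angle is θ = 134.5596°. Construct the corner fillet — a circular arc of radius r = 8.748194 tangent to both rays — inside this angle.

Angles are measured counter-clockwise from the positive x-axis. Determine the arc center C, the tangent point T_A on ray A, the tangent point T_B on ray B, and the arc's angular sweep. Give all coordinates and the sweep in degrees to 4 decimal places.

bisector direction at 8.8014° = (0.988225,0.153010)
center distance |VC| = r/sin(θ/2) = 8.748194/sin(67.2798°) = 9.484145
C = V + |VC|·bis = (35.8510,-6.0808)
T_A = V + ((C−V)·d_A)·d_A = V + 3.6631·d_A = (28.3937,-10.6545)
T_B = V + ((C−V)·d_B)·d_B = V + 3.6631·d_B = (27.3597,-3.9764)
sweep = 180° − θ = 45.4404°

center=(35.8510,-6.0808) T_A=(28.3937,-10.6545) T_B=(27.3597,-3.9764) sweep=45.4404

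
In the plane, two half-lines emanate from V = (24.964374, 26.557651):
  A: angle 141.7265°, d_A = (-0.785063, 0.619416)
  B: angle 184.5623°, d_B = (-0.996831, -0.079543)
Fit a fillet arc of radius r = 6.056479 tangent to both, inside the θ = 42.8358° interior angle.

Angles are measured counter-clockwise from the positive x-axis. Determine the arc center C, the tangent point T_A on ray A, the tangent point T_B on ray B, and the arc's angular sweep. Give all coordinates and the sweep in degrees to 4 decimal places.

center=(9.0914,31.3668) T_A=(12.8429,36.1215) T_B=(9.5732,25.3295) sweep=137.1642

bisector direction at 163.1444° = (-0.957039,0.289961)
center distance |VC| = r/sin(θ/2) = 6.056479/sin(21.4179°) = 16.585476
C = V + |VC|·bis = (9.0914,31.3668)
T_A = V + ((C−V)·d_A)·d_A = V + 15.4401·d_A = (12.8429,36.1215)
T_B = V + ((C−V)·d_B)·d_B = V + 15.4401·d_B = (9.5732,25.3295)
sweep = 180° − θ = 137.1642°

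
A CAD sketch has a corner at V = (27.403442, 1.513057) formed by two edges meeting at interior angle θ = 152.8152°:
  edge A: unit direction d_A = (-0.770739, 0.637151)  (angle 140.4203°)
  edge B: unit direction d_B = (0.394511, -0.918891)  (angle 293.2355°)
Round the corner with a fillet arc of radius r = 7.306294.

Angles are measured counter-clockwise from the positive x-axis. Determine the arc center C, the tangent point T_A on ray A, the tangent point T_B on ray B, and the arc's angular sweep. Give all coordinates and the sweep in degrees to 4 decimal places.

center=(21.3867,-2.9926) T_A=(26.0419,2.6386) T_B=(28.1004,-0.1102) sweep=27.1848

bisector direction at 216.8279° = (-0.800440,-0.599413)
center distance |VC| = r/sin(θ/2) = 7.306294/sin(76.4076°) = 7.516824
C = V + |VC|·bis = (21.3867,-2.9926)
T_A = V + ((C−V)·d_A)·d_A = V + 1.7666·d_A = (26.0419,2.6386)
T_B = V + ((C−V)·d_B)·d_B = V + 1.7666·d_B = (28.1004,-0.1102)
sweep = 180° − θ = 27.1848°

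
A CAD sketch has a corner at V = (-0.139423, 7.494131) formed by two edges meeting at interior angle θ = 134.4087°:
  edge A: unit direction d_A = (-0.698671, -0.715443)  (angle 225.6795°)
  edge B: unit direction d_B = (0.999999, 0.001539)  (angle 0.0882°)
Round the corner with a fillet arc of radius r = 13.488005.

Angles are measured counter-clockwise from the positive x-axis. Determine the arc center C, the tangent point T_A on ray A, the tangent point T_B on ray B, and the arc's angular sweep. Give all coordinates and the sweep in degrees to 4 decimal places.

bisector direction at 292.8838° = (0.388864,-0.921295)
center distance |VC| = r/sin(θ/2) = 13.488005/sin(67.2044°) = 14.630777
C = V + |VC|·bis = (5.5500,-5.9851)
T_A = V + ((C−V)·d_A)·d_A = V + 5.6686·d_A = (-4.0999,3.4386)
T_B = V + ((C−V)·d_B)·d_B = V + 5.6686·d_B = (5.5292,7.5029)
sweep = 180° − θ = 45.5913°

center=(5.5500,-5.9851) T_A=(-4.0999,3.4386) T_B=(5.5292,7.5029) sweep=45.5913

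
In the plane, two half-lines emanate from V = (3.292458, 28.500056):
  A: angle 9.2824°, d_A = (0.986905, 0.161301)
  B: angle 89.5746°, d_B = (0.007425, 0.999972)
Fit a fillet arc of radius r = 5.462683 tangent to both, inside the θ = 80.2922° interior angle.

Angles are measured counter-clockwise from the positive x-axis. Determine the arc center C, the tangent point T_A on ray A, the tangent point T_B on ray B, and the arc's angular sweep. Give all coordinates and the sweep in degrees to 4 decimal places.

bisector direction at 49.4285° = (0.650396,0.759595)
center distance |VC| = r/sin(θ/2) = 5.462683/sin(40.1461°) = 8.472706
C = V + |VC|·bis = (8.8031,34.9359)
T_A = V + ((C−V)·d_A)·d_A = V + 6.4766·d_A = (9.6842,29.5447)
T_B = V + ((C−V)·d_B)·d_B = V + 6.4766·d_B = (3.3405,34.9764)
sweep = 180° − θ = 99.7078°

center=(8.8031,34.9359) T_A=(9.6842,29.5447) T_B=(3.3405,34.9764) sweep=99.7078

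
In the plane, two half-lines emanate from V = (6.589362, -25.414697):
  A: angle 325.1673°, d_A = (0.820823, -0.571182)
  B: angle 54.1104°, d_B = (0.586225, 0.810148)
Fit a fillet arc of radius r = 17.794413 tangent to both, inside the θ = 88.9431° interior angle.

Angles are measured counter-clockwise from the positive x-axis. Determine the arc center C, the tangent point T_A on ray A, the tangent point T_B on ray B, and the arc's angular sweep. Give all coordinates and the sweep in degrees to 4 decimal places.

center=(31.6312,-21.1617) T_A=(21.4674,-35.7678) T_B=(17.2151,-10.7302) sweep=91.0569

bisector direction at 9.6389° = (0.985883,0.167437)
center distance |VC| = r/sin(θ/2) = 17.794413/sin(44.4716°) = 25.400450
C = V + |VC|·bis = (31.6312,-21.1617)
T_A = V + ((C−V)·d_A)·d_A = V + 18.1257·d_A = (21.4674,-35.7678)
T_B = V + ((C−V)·d_B)·d_B = V + 18.1257·d_B = (17.2151,-10.7302)
sweep = 180° − θ = 91.0569°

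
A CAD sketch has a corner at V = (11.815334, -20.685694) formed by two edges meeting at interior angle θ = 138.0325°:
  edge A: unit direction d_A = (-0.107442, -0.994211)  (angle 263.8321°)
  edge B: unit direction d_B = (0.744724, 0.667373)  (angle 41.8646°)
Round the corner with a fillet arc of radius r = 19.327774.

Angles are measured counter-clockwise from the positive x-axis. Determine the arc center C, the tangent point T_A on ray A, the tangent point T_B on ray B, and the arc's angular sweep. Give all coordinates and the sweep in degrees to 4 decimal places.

center=(30.2348,-30.1324) T_A=(11.0189,-28.0557) T_B=(17.3359,-15.7385) sweep=41.9675

bisector direction at 332.8484° = (0.889802,-0.456347)
center distance |VC| = r/sin(θ/2) = 19.327774/sin(69.0162°) = 20.700596
C = V + |VC|·bis = (30.2348,-30.1324)
T_A = V + ((C−V)·d_A)·d_A = V + 7.4129·d_A = (11.0189,-28.0557)
T_B = V + ((C−V)·d_B)·d_B = V + 7.4129·d_B = (17.3359,-15.7385)
sweep = 180° − θ = 41.9675°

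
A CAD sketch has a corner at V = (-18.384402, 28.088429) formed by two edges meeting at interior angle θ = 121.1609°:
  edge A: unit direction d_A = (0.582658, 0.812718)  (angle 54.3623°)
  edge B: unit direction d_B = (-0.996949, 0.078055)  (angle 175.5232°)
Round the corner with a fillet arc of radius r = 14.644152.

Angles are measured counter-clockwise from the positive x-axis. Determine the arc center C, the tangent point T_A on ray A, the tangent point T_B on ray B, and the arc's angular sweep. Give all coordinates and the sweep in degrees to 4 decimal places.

bisector direction at 114.9428° = (-0.421712,0.906730)
center distance |VC| = r/sin(θ/2) = 14.644152/sin(60.5804°) = 16.812140
C = V + |VC|·bis = (-25.4743,43.3325)
T_A = V + ((C−V)·d_A)·d_A = V + 8.2581·d_A = (-13.5727,34.8000)
T_B = V + ((C−V)·d_B)·d_B = V + 8.2581·d_B = (-26.6173,28.7330)
sweep = 180° − θ = 58.8391°

center=(-25.4743,43.3325) T_A=(-13.5727,34.8000) T_B=(-26.6173,28.7330) sweep=58.8391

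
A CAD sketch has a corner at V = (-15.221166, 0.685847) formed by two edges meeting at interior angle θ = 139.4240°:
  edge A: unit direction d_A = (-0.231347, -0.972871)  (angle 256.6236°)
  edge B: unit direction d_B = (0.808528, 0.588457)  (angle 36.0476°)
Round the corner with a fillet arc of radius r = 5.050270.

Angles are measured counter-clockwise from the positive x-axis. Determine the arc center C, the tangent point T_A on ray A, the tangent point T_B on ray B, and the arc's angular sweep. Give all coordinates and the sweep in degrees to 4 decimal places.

center=(-10.7398,-2.2988) T_A=(-15.6531,-1.1305) T_B=(-13.7117,1.7845) sweep=40.5760

bisector direction at 326.3356° = (0.832299,-0.554327)
center distance |VC| = r/sin(θ/2) = 5.050270/sin(69.7120°) = 5.384304
C = V + |VC|·bis = (-10.7398,-2.2988)
T_A = V + ((C−V)·d_A)·d_A = V + 1.8669·d_A = (-15.6531,-1.1305)
T_B = V + ((C−V)·d_B)·d_B = V + 1.8669·d_B = (-13.7117,1.7845)
sweep = 180° − θ = 40.5760°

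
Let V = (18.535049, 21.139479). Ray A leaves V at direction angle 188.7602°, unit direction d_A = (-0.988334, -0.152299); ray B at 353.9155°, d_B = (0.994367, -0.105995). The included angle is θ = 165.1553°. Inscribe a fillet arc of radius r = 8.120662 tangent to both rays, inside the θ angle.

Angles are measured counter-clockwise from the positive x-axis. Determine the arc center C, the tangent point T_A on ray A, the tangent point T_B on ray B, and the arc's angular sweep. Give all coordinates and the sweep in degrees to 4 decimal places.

center=(18.7263,12.9524) T_A=(17.4895,20.9784) T_B=(19.5870,21.0273) sweep=14.8447

bisector direction at 271.3379° = (0.023348,-0.999727)
center distance |VC| = r/sin(θ/2) = 8.120662/sin(82.5777°) = 8.189281
C = V + |VC|·bis = (18.7263,12.9524)
T_A = V + ((C−V)·d_A)·d_A = V + 1.0579·d_A = (17.4895,20.9784)
T_B = V + ((C−V)·d_B)·d_B = V + 1.0579·d_B = (19.5870,21.0273)
sweep = 180° − θ = 14.8447°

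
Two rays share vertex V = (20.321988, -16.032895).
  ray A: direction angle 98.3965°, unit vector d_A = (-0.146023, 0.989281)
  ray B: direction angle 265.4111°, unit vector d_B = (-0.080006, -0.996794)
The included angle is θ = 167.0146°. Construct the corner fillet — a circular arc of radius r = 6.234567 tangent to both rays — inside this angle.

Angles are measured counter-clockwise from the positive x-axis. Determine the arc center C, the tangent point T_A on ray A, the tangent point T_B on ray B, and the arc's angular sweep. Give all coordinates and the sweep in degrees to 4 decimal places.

bisector direction at 181.9038° = (-0.999448,-0.033221)
center distance |VC| = r/sin(θ/2) = 6.234567/sin(83.5073°) = 6.274812
C = V + |VC|·bis = (14.0506,-16.2414)
T_A = V + ((C−V)·d_A)·d_A = V + 0.7095·d_A = (20.2184,-15.3310)
T_B = V + ((C−V)·d_B)·d_B = V + 0.7095·d_B = (20.2652,-16.7402)
sweep = 180° − θ = 12.9854°

center=(14.0506,-16.2414) T_A=(20.2184,-15.3310) T_B=(20.2652,-16.7402) sweep=12.9854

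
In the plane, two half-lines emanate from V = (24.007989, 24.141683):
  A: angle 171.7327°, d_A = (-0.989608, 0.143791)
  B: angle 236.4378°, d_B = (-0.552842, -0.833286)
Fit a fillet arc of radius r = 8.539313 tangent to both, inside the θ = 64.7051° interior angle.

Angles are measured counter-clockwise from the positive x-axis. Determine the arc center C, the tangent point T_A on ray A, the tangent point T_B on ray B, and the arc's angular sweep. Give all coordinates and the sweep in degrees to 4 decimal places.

center=(9.4397,17.6295) T_A=(10.6676,26.0801) T_B=(16.5554,12.9086) sweep=115.2949

bisector direction at 204.0853° = (-0.912939,-0.408095)
center distance |VC| = r/sin(θ/2) = 8.539313/sin(32.3526°) = 15.957534
C = V + |VC|·bis = (9.4397,17.6295)
T_A = V + ((C−V)·d_A)·d_A = V + 13.4805·d_A = (10.6676,26.0801)
T_B = V + ((C−V)·d_B)·d_B = V + 13.4805·d_B = (16.5554,12.9086)
sweep = 180° − θ = 115.2949°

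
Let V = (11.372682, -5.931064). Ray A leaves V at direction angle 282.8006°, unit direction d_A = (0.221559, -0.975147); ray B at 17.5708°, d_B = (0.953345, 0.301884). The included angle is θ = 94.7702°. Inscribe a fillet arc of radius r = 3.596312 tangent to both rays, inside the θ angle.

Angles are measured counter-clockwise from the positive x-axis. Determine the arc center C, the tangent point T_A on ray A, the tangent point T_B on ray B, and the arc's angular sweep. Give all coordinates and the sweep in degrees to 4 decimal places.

bisector direction at 330.1857° = (0.867641,-0.497191)
center distance |VC| = r/sin(θ/2) = 3.596312/sin(47.3851°) = 4.886818
C = V + |VC|·bis = (15.6127,-8.3607)
T_A = V + ((C−V)·d_A)·d_A = V + 3.3087·d_A = (12.1058,-9.1575)
T_B = V + ((C−V)·d_B)·d_B = V + 3.3087·d_B = (14.5270,-4.9322)
sweep = 180° − θ = 85.2298°

center=(15.6127,-8.3607) T_A=(12.1058,-9.1575) T_B=(14.5270,-4.9322) sweep=85.2298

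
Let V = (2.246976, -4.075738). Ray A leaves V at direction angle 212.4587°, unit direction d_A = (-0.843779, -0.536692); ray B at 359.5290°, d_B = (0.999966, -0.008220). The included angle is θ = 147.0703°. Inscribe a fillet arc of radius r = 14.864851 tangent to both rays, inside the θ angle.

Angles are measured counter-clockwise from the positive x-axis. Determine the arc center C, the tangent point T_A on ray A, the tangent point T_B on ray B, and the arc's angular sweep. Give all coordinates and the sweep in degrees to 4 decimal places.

bisector direction at 285.9938° = (0.275534,-0.961291)
center distance |VC| = r/sin(θ/2) = 14.864851/sin(73.5352°) = 15.500466
C = V + |VC|·bis = (6.5179,-18.9762)
T_A = V + ((C−V)·d_A)·d_A = V + 4.3933·d_A = (-1.4600,-6.4336)
T_B = V + ((C−V)·d_B)·d_B = V + 4.3933·d_B = (6.6401,-4.1119)
sweep = 180° − θ = 32.9297°

center=(6.5179,-18.9762) T_A=(-1.4600,-6.4336) T_B=(6.6401,-4.1119) sweep=32.9297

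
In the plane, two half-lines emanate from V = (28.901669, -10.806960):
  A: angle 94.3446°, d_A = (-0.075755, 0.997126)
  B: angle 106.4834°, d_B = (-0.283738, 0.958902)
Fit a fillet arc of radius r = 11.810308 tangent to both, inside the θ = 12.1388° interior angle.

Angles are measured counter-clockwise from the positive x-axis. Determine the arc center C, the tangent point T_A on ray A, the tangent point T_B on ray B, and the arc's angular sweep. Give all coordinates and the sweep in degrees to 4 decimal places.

bisector direction at 100.4140° = (-0.180759,0.983527)
center distance |VC| = r/sin(θ/2) = 11.810308/sin(6.0694°) = 111.699346
C = V + |VC|·bis = (8.7110,99.0524)
T_A = V + ((C−V)·d_A)·d_A = V + 111.0732·d_A = (20.4873,99.9471)
T_B = V + ((C−V)·d_B)·d_B = V + 111.0732·d_B = (-2.6140,95.7014)
sweep = 180° − θ = 167.8612°

center=(8.7110,99.0524) T_A=(20.4873,99.9471) T_B=(-2.6140,95.7014) sweep=167.8612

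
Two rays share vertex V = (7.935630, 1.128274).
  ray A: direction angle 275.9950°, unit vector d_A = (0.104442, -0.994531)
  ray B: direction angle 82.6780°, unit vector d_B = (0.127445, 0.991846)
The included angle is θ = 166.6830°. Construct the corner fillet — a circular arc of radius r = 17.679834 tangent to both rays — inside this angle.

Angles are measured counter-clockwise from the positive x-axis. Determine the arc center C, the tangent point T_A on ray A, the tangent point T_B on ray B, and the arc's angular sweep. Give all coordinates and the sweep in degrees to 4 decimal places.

bisector direction at 359.3365° = (0.999933,-0.011580)
center distance |VC| = r/sin(θ/2) = 17.679834/sin(83.3415°) = 17.799896
C = V + |VC|·bis = (25.7343,0.9222)
T_A = V + ((C−V)·d_A)·d_A = V + 2.0639·d_A = (8.1512,-0.9244)
T_B = V + ((C−V)·d_B)·d_B = V + 2.0639·d_B = (8.1987,3.1754)
sweep = 180° − θ = 13.3170°

center=(25.7343,0.9222) T_A=(8.1512,-0.9244) T_B=(8.1987,3.1754) sweep=13.3170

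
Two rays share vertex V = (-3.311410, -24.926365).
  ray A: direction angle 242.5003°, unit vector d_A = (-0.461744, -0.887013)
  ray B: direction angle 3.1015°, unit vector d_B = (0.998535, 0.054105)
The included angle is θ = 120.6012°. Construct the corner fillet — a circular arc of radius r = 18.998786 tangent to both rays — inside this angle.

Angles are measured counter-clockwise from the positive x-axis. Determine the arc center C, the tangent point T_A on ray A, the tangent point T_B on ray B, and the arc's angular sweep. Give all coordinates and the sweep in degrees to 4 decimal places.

bisector direction at 302.8009° = (0.541721,-0.840558)
center distance |VC| = r/sin(θ/2) = 18.998786/sin(60.3006°) = 21.871959
C = V + |VC|·bis = (8.5371,-43.3110)
T_A = V + ((C−V)·d_A)·d_A = V + 10.8365·d_A = (-8.3151,-34.5384)
T_B = V + ((C−V)·d_B)·d_B = V + 10.8365·d_B = (7.5092,-24.3401)
sweep = 180° − θ = 59.3988°

center=(8.5371,-43.3110) T_A=(-8.3151,-34.5384) T_B=(7.5092,-24.3401) sweep=59.3988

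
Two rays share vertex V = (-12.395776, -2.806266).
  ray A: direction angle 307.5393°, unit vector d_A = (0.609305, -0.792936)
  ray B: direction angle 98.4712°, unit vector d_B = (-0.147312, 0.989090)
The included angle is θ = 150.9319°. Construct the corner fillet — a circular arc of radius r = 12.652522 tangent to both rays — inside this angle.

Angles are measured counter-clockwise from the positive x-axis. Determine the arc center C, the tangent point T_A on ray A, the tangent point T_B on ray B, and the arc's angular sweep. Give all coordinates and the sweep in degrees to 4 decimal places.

center=(-0.3645,2.3020) T_A=(-10.3971,-5.4072) T_B=(-12.8790,0.4381) sweep=29.0681

bisector direction at 23.0053° = (0.920469,0.390815)
center distance |VC| = r/sin(θ/2) = 12.652522/sin(75.4660°) = 13.070805
C = V + |VC|·bis = (-0.3645,2.3020)
T_A = V + ((C−V)·d_A)·d_A = V + 3.2802·d_A = (-10.3971,-5.4072)
T_B = V + ((C−V)·d_B)·d_B = V + 3.2802·d_B = (-12.8790,0.4381)
sweep = 180° − θ = 29.0681°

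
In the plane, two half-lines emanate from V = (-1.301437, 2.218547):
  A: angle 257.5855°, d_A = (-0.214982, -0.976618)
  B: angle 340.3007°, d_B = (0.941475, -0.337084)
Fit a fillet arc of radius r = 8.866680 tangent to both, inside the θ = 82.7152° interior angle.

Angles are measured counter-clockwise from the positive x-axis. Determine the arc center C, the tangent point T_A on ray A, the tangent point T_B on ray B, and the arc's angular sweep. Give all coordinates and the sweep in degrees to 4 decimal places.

bisector direction at 298.9431° = (0.483941,-0.875101)
center distance |VC| = r/sin(θ/2) = 8.866680/sin(41.3576°) = 13.418981
C = V + |VC|·bis = (5.1926,-9.5244)
T_A = V + ((C−V)·d_A)·d_A = V + 10.0723·d_A = (-3.4668,-7.6182)
T_B = V + ((C−V)·d_B)·d_B = V + 10.0723·d_B = (8.1814,-1.1767)
sweep = 180° − θ = 97.2848°

center=(5.1926,-9.5244) T_A=(-3.4668,-7.6182) T_B=(8.1814,-1.1767) sweep=97.2848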